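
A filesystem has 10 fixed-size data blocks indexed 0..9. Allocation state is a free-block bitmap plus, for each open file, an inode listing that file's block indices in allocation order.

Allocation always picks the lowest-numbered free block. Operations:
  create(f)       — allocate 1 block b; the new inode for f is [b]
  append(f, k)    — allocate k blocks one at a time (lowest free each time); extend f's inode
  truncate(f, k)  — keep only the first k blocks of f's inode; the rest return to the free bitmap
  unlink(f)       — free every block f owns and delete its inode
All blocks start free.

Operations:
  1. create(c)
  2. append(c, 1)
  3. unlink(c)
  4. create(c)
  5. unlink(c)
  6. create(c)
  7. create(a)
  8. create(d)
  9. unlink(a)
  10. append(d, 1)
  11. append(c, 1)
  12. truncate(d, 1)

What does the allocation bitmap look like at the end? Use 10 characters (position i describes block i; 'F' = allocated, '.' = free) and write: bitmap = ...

[1] create(c) — c=0 (map F.........)
[2] append(c, 1) — c=0,1 (map FF........)
[3] unlink(c) —  (map ..........)
[4] create(c) — c=0 (map F.........)
[5] unlink(c) —  (map ..........)
[6] create(c) — c=0 (map F.........)
[7] create(a) — a=1 c=0 (map FF........)
[8] create(d) — a=1 c=0 d=2 (map FFF.......)
[9] unlink(a) — c=0 d=2 (map F.F.......)
[10] append(d, 1) — c=0 d=2,1 (map FFF.......)
[11] append(c, 1) — c=0,3 d=2,1 (map FFFF......)
[12] truncate(d, 1) — c=0,3 d=2 (map F.FF......)

bitmap = F.FF......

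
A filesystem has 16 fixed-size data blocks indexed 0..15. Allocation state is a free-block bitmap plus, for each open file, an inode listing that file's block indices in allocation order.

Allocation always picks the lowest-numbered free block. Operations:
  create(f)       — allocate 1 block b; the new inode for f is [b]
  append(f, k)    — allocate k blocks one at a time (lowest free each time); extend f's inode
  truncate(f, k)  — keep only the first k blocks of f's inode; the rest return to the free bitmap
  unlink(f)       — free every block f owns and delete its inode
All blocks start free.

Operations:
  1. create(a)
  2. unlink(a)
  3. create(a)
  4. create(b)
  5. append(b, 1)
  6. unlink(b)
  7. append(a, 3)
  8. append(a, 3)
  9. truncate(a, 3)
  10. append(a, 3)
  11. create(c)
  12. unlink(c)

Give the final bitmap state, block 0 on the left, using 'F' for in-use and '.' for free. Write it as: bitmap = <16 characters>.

bitmap = FFFFFF..........

[1] create(a) — a=0 (map F...............)
[2] unlink(a) —  (map ................)
[3] create(a) — a=0 (map F...............)
[4] create(b) — a=0 b=1 (map FF..............)
[5] append(b, 1) — a=0 b=1,2 (map FFF.............)
[6] unlink(b) — a=0 (map F...............)
[7] append(a, 3) — a=0,1,2,3 (map FFFF............)
[8] append(a, 3) — a=0,1,2,3,4,5,6 (map FFFFFFF.........)
[9] truncate(a, 3) — a=0,1,2 (map FFF.............)
[10] append(a, 3) — a=0,1,2,3,4,5 (map FFFFFF..........)
[11] create(c) — a=0,1,2,3,4,5 c=6 (map FFFFFFF.........)
[12] unlink(c) — a=0,1,2,3,4,5 (map FFFFFF..........)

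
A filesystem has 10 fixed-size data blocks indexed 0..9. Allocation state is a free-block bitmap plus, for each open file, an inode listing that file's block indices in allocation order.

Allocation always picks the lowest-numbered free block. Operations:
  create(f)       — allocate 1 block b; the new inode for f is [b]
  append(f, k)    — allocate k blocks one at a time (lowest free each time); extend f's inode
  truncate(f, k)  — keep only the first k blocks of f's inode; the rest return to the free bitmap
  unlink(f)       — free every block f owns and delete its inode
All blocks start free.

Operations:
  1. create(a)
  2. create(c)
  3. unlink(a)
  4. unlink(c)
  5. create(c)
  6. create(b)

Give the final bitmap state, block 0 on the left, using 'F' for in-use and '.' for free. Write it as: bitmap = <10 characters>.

  1. create(a)  ⇒  F.........  {a→[0]}
  2. create(c)  ⇒  FF........  {a→[0]; c→[1]}
  3. unlink(a)  ⇒  .F........  {c→[1]}
  4. unlink(c)  ⇒  ..........  {}
  5. create(c)  ⇒  F.........  {c→[0]}
  6. create(b)  ⇒  FF........  {b→[1]; c→[0]}

bitmap = FF........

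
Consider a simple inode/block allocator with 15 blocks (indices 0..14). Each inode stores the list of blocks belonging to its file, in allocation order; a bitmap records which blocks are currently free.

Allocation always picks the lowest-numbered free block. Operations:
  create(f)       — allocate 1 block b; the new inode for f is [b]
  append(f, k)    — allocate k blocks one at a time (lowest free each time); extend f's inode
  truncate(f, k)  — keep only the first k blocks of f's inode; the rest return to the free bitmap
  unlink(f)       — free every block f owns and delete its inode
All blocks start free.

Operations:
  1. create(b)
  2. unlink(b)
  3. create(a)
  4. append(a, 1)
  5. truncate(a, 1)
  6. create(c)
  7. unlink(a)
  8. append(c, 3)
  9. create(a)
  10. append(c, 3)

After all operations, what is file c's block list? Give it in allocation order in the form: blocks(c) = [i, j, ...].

  1. create(b)  ⇒  F..............  {b→[0]}
  2. unlink(b)  ⇒  ...............  {}
  3. create(a)  ⇒  F..............  {a→[0]}
  4. append(a, 1)  ⇒  FF.............  {a→[0, 1]}
  5. truncate(a, 1)  ⇒  F..............  {a→[0]}
  6. create(c)  ⇒  FF.............  {a→[0]; c→[1]}
  7. unlink(a)  ⇒  .F.............  {c→[1]}
  8. append(c, 3)  ⇒  FFFF...........  {c→[1, 0, 2, 3]}
  9. create(a)  ⇒  FFFFF..........  {a→[4]; c→[1, 0, 2, 3]}
  10. append(c, 3)  ⇒  FFFFFFFF.......  {a→[4]; c→[1, 0, 2, 3, 5, 6, 7]}

blocks(c) = [1, 0, 2, 3, 5, 6, 7]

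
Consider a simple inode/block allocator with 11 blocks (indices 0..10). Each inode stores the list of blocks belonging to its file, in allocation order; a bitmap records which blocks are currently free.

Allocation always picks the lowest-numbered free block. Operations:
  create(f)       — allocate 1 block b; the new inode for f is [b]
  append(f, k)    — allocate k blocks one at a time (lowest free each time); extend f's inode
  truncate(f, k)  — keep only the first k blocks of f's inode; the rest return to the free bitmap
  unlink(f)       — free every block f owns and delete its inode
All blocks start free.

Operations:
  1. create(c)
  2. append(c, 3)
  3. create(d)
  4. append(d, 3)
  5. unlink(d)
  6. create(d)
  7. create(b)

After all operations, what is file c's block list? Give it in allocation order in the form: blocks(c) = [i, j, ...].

blocks(c) = [0, 1, 2, 3]

  1. create(c)  ⇒  F..........  {c→[0]}
  2. append(c, 3)  ⇒  FFFF.......  {c→[0, 1, 2, 3]}
  3. create(d)  ⇒  FFFFF......  {c→[0, 1, 2, 3]; d→[4]}
  4. append(d, 3)  ⇒  FFFFFFFF...  {c→[0, 1, 2, 3]; d→[4, 5, 6, 7]}
  5. unlink(d)  ⇒  FFFF.......  {c→[0, 1, 2, 3]}
  6. create(d)  ⇒  FFFFF......  {c→[0, 1, 2, 3]; d→[4]}
  7. create(b)  ⇒  FFFFFF.....  {b→[5]; c→[0, 1, 2, 3]; d→[4]}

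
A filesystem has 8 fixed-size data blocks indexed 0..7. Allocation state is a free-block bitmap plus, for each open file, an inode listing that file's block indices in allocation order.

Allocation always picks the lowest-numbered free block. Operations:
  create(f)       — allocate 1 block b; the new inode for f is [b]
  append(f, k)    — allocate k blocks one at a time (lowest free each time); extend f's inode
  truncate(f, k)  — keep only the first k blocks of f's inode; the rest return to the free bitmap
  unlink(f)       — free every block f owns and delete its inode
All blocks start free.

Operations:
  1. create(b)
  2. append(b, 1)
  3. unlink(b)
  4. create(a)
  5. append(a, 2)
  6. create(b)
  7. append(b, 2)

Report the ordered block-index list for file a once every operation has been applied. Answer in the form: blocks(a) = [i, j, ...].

blocks(a) = [0, 1, 2]

create(b): bitmap=F....... | b=[0]
append(b, 1): bitmap=FF...... | b=[0, 1]
unlink(b): bitmap=........ | 
create(a): bitmap=F....... | a=[0]
append(a, 2): bitmap=FFF..... | a=[0, 1, 2]
create(b): bitmap=FFFF.... | a=[0, 1, 2] b=[3]
append(b, 2): bitmap=FFFFFF.. | a=[0, 1, 2] b=[3, 4, 5]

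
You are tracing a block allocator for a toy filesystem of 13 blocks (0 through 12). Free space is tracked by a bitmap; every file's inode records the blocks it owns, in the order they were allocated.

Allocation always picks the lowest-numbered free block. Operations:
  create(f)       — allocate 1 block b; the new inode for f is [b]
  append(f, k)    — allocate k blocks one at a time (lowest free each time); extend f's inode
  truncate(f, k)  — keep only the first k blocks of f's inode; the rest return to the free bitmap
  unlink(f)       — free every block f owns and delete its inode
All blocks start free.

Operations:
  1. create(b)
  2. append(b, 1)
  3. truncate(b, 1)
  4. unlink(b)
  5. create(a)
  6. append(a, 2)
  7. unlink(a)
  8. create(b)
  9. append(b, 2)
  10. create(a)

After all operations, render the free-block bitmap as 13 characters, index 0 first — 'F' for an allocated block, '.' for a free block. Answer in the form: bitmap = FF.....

  1. create(b)  ⇒  F............  {b→[0]}
  2. append(b, 1)  ⇒  FF...........  {b→[0, 1]}
  3. truncate(b, 1)  ⇒  F............  {b→[0]}
  4. unlink(b)  ⇒  .............  {}
  5. create(a)  ⇒  F............  {a→[0]}
  6. append(a, 2)  ⇒  FFF..........  {a→[0, 1, 2]}
  7. unlink(a)  ⇒  .............  {}
  8. create(b)  ⇒  F............  {b→[0]}
  9. append(b, 2)  ⇒  FFF..........  {b→[0, 1, 2]}
  10. create(a)  ⇒  FFFF.........  {a→[3]; b→[0, 1, 2]}

bitmap = FFFF.........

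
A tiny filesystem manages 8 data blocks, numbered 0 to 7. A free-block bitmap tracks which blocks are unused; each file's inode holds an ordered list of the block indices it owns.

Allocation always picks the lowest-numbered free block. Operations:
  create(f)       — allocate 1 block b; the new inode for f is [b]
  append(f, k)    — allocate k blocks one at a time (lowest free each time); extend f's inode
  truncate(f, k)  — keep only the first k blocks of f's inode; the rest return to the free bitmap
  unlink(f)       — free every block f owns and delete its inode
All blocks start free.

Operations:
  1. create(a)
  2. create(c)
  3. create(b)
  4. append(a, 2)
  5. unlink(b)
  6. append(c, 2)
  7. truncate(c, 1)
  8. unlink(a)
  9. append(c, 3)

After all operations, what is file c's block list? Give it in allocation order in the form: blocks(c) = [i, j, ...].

create(a): bitmap=F....... | a=[0]
create(c): bitmap=FF...... | a=[0] c=[1]
create(b): bitmap=FFF..... | a=[0] b=[2] c=[1]
append(a, 2): bitmap=FFFFF... | a=[0, 3, 4] b=[2] c=[1]
unlink(b): bitmap=FF.FF... | a=[0, 3, 4] c=[1]
append(c, 2): bitmap=FFFFFF.. | a=[0, 3, 4] c=[1, 2, 5]
truncate(c, 1): bitmap=FF.FF... | a=[0, 3, 4] c=[1]
unlink(a): bitmap=.F...... | c=[1]
append(c, 3): bitmap=FFFF.... | c=[1, 0, 2, 3]

blocks(c) = [1, 0, 2, 3]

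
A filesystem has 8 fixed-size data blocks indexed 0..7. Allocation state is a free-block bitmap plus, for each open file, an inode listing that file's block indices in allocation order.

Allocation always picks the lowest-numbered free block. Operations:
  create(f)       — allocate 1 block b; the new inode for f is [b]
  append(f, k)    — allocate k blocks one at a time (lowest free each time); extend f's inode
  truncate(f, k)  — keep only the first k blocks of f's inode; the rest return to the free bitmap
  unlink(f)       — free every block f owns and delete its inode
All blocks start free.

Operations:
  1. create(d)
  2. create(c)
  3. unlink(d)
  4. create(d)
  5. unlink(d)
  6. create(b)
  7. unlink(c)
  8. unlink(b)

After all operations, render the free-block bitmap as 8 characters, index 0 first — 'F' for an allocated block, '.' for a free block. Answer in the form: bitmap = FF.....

bitmap = ........

[1] create(d) — d=0 (map F.......)
[2] create(c) — c=1 d=0 (map FF......)
[3] unlink(d) — c=1 (map .F......)
[4] create(d) — c=1 d=0 (map FF......)
[5] unlink(d) — c=1 (map .F......)
[6] create(b) — b=0 c=1 (map FF......)
[7] unlink(c) — b=0 (map F.......)
[8] unlink(b) —  (map ........)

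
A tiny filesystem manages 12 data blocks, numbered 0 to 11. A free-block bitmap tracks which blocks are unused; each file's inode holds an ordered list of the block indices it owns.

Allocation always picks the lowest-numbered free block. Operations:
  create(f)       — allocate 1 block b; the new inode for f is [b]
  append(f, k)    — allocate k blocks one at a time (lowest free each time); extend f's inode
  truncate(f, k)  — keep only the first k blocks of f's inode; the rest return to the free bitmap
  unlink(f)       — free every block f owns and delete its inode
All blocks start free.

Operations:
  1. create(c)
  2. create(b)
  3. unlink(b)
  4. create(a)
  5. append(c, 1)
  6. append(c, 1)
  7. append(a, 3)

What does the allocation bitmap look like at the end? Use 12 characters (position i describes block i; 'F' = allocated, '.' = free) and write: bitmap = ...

create(c): bitmap=F........... | c=[0]
create(b): bitmap=FF.......... | b=[1] c=[0]
unlink(b): bitmap=F........... | c=[0]
create(a): bitmap=FF.......... | a=[1] c=[0]
append(c, 1): bitmap=FFF......... | a=[1] c=[0, 2]
append(c, 1): bitmap=FFFF........ | a=[1] c=[0, 2, 3]
append(a, 3): bitmap=FFFFFFF..... | a=[1, 4, 5, 6] c=[0, 2, 3]

bitmap = FFFFFFF.....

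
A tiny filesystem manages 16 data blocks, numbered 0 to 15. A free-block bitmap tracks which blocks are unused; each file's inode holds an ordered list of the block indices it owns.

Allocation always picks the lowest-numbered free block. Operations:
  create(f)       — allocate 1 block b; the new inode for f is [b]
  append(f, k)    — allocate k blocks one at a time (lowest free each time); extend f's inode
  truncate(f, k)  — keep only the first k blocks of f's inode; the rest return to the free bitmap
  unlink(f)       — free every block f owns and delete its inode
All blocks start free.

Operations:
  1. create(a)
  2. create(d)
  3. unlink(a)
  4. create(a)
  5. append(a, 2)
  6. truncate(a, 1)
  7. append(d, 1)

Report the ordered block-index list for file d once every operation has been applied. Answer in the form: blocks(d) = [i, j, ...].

blocks(d) = [1, 2]

  1. create(a)  ⇒  F...............  {a→[0]}
  2. create(d)  ⇒  FF..............  {a→[0]; d→[1]}
  3. unlink(a)  ⇒  .F..............  {d→[1]}
  4. create(a)  ⇒  FF..............  {a→[0]; d→[1]}
  5. append(a, 2)  ⇒  FFFF............  {a→[0, 2, 3]; d→[1]}
  6. truncate(a, 1)  ⇒  FF..............  {a→[0]; d→[1]}
  7. append(d, 1)  ⇒  FFF.............  {a→[0]; d→[1, 2]}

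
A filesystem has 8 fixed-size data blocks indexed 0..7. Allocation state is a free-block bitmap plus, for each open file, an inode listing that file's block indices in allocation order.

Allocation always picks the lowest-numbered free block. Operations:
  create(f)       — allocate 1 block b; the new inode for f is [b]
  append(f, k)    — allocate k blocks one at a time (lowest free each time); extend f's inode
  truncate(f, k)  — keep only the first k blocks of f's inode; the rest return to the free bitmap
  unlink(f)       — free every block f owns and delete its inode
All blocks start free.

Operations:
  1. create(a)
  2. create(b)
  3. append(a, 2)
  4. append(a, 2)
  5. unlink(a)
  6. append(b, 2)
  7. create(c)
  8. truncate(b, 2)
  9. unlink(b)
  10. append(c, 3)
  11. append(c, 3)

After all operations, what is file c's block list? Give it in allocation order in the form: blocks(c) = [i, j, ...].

blocks(c) = [3, 0, 1, 2, 4, 5, 6]

create(a): bitmap=F....... | a=[0]
create(b): bitmap=FF...... | a=[0] b=[1]
append(a, 2): bitmap=FFFF.... | a=[0, 2, 3] b=[1]
append(a, 2): bitmap=FFFFFF.. | a=[0, 2, 3, 4, 5] b=[1]
unlink(a): bitmap=.F...... | b=[1]
append(b, 2): bitmap=FFF..... | b=[1, 0, 2]
create(c): bitmap=FFFF.... | b=[1, 0, 2] c=[3]
truncate(b, 2): bitmap=FF.F.... | b=[1, 0] c=[3]
unlink(b): bitmap=...F.... | c=[3]
append(c, 3): bitmap=FFFF.... | c=[3, 0, 1, 2]
append(c, 3): bitmap=FFFFFFF. | c=[3, 0, 1, 2, 4, 5, 6]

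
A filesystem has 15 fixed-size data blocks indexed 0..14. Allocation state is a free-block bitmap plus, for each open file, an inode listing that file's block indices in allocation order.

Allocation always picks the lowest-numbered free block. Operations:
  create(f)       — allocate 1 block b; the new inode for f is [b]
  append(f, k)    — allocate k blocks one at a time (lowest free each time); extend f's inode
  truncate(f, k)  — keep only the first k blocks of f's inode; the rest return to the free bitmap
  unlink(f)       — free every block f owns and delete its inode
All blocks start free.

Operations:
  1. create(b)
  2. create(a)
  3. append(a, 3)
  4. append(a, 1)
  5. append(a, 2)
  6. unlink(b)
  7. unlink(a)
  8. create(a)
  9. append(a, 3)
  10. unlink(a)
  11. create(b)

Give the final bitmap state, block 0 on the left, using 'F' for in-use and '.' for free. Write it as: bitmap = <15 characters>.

bitmap = F..............

after create(b) → b:[0]  free=[F..............]
after create(a) → a:[1], b:[0]  free=[FF.............]
after append(a, 3) → a:[1, 2, 3, 4], b:[0]  free=[FFFFF..........]
after append(a, 1) → a:[1, 2, 3, 4, 5], b:[0]  free=[FFFFFF.........]
after append(a, 2) → a:[1, 2, 3, 4, 5, 6, 7], b:[0]  free=[FFFFFFFF.......]
after unlink(b) → a:[1, 2, 3, 4, 5, 6, 7]  free=[.FFFFFFF.......]
after unlink(a) →   free=[...............]
after create(a) → a:[0]  free=[F..............]
after append(a, 3) → a:[0, 1, 2, 3]  free=[FFFF...........]
after unlink(a) →   free=[...............]
after create(b) → b:[0]  free=[F..............]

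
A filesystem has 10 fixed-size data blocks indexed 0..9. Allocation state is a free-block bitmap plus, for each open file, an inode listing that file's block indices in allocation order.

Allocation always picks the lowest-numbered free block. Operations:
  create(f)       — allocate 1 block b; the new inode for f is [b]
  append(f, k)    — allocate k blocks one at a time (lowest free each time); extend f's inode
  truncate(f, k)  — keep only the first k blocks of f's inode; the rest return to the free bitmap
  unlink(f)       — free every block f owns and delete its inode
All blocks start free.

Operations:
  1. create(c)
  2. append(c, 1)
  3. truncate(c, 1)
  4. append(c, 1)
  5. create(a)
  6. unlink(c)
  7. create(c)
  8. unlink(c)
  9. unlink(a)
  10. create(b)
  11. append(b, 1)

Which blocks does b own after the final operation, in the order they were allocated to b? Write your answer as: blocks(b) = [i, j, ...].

create(c): bitmap=F......... | c=[0]
append(c, 1): bitmap=FF........ | c=[0, 1]
truncate(c, 1): bitmap=F......... | c=[0]
append(c, 1): bitmap=FF........ | c=[0, 1]
create(a): bitmap=FFF....... | a=[2] c=[0, 1]
unlink(c): bitmap=..F....... | a=[2]
create(c): bitmap=F.F....... | a=[2] c=[0]
unlink(c): bitmap=..F....... | a=[2]
unlink(a): bitmap=.......... | 
create(b): bitmap=F......... | b=[0]
append(b, 1): bitmap=FF........ | b=[0, 1]

blocks(b) = [0, 1]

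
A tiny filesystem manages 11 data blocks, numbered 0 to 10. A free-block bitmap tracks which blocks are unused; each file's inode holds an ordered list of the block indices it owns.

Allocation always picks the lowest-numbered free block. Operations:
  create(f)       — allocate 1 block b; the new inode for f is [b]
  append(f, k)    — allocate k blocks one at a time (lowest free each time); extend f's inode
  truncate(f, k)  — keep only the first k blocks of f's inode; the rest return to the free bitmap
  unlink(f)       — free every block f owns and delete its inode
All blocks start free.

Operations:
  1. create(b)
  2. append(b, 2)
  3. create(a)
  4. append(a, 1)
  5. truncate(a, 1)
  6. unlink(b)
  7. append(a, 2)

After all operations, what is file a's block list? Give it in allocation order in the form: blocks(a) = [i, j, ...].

create(b): bitmap=F.......... | b=[0]
append(b, 2): bitmap=FFF........ | b=[0, 1, 2]
create(a): bitmap=FFFF....... | a=[3] b=[0, 1, 2]
append(a, 1): bitmap=FFFFF...... | a=[3, 4] b=[0, 1, 2]
truncate(a, 1): bitmap=FFFF....... | a=[3] b=[0, 1, 2]
unlink(b): bitmap=...F....... | a=[3]
append(a, 2): bitmap=FF.F....... | a=[3, 0, 1]

blocks(a) = [3, 0, 1]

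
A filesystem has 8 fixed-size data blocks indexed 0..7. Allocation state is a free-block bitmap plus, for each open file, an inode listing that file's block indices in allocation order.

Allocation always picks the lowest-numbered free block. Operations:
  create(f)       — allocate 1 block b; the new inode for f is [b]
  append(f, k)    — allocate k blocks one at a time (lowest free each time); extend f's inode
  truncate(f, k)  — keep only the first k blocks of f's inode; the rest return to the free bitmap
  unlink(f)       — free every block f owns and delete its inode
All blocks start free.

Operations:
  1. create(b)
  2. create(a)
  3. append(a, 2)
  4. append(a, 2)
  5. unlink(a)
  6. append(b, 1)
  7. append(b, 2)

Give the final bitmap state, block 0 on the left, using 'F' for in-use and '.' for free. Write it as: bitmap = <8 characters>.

[1] create(b) — b=0 (map F.......)
[2] create(a) — a=1 b=0 (map FF......)
[3] append(a, 2) — a=1,2,3 b=0 (map FFFF....)
[4] append(a, 2) — a=1,2,3,4,5 b=0 (map FFFFFF..)
[5] unlink(a) — b=0 (map F.......)
[6] append(b, 1) — b=0,1 (map FF......)
[7] append(b, 2) — b=0,1,2,3 (map FFFF....)

bitmap = FFFF....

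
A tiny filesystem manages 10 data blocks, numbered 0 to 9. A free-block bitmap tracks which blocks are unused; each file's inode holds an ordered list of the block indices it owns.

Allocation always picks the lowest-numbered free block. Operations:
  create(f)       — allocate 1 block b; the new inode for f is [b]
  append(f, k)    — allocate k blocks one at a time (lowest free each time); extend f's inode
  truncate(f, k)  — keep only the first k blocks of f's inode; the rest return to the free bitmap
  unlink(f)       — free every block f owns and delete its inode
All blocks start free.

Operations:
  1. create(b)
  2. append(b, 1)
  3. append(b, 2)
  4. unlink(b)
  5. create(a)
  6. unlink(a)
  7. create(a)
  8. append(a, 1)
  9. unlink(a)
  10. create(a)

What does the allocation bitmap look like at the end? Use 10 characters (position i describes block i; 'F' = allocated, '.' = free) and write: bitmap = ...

bitmap = F.........

  1. create(b)  ⇒  F.........  {b→[0]}
  2. append(b, 1)  ⇒  FF........  {b→[0, 1]}
  3. append(b, 2)  ⇒  FFFF......  {b→[0, 1, 2, 3]}
  4. unlink(b)  ⇒  ..........  {}
  5. create(a)  ⇒  F.........  {a→[0]}
  6. unlink(a)  ⇒  ..........  {}
  7. create(a)  ⇒  F.........  {a→[0]}
  8. append(a, 1)  ⇒  FF........  {a→[0, 1]}
  9. unlink(a)  ⇒  ..........  {}
  10. create(a)  ⇒  F.........  {a→[0]}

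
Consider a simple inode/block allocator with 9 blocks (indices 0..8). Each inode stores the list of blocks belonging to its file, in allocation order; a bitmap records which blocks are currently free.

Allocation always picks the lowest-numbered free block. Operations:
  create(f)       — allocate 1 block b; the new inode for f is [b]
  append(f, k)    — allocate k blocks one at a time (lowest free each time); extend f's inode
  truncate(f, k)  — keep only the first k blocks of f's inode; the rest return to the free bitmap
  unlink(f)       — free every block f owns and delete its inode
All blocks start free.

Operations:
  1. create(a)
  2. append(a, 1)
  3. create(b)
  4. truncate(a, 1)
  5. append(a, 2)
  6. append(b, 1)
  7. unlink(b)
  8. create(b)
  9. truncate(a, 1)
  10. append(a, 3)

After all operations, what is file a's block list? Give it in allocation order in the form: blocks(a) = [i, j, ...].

  1. create(a)  ⇒  F........  {a→[0]}
  2. append(a, 1)  ⇒  FF.......  {a→[0, 1]}
  3. create(b)  ⇒  FFF......  {a→[0, 1]; b→[2]}
  4. truncate(a, 1)  ⇒  F.F......  {a→[0]; b→[2]}
  5. append(a, 2)  ⇒  FFFF.....  {a→[0, 1, 3]; b→[2]}
  6. append(b, 1)  ⇒  FFFFF....  {a→[0, 1, 3]; b→[2, 4]}
  7. unlink(b)  ⇒  FF.F.....  {a→[0, 1, 3]}
  8. create(b)  ⇒  FFFF.....  {a→[0, 1, 3]; b→[2]}
  9. truncate(a, 1)  ⇒  F.F......  {a→[0]; b→[2]}
  10. append(a, 3)  ⇒  FFFFF....  {a→[0, 1, 3, 4]; b→[2]}

blocks(a) = [0, 1, 3, 4]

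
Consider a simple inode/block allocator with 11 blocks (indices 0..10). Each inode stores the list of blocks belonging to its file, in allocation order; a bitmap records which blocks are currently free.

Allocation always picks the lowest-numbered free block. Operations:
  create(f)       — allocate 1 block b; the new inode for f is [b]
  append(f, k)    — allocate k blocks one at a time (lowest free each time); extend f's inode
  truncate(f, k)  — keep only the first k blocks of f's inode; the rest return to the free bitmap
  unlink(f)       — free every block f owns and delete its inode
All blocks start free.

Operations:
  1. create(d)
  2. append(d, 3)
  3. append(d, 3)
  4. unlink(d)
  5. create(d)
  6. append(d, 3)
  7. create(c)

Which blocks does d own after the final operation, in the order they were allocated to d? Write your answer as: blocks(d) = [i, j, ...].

  1. create(d)  ⇒  F..........  {d→[0]}
  2. append(d, 3)  ⇒  FFFF.......  {d→[0, 1, 2, 3]}
  3. append(d, 3)  ⇒  FFFFFFF....  {d→[0, 1, 2, 3, 4, 5, 6]}
  4. unlink(d)  ⇒  ...........  {}
  5. create(d)  ⇒  F..........  {d→[0]}
  6. append(d, 3)  ⇒  FFFF.......  {d→[0, 1, 2, 3]}
  7. create(c)  ⇒  FFFFF......  {c→[4]; d→[0, 1, 2, 3]}

blocks(d) = [0, 1, 2, 3]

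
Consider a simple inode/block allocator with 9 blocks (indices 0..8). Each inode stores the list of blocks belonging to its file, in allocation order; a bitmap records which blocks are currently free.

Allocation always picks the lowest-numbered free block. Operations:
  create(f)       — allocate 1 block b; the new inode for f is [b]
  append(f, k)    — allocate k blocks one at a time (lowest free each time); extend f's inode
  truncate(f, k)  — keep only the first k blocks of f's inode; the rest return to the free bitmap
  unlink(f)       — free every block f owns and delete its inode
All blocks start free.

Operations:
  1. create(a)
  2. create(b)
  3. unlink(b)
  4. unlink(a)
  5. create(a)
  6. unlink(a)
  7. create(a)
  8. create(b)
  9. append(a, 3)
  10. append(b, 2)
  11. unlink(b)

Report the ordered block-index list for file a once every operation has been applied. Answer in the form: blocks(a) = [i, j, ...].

[1] create(a) — a=0 (map F........)
[2] create(b) — a=0 b=1 (map FF.......)
[3] unlink(b) — a=0 (map F........)
[4] unlink(a) —  (map .........)
[5] create(a) — a=0 (map F........)
[6] unlink(a) —  (map .........)
[7] create(a) — a=0 (map F........)
[8] create(b) — a=0 b=1 (map FF.......)
[9] append(a, 3) — a=0,2,3,4 b=1 (map FFFFF....)
[10] append(b, 2) — a=0,2,3,4 b=1,5,6 (map FFFFFFF..)
[11] unlink(b) — a=0,2,3,4 (map F.FFF....)

blocks(a) = [0, 2, 3, 4]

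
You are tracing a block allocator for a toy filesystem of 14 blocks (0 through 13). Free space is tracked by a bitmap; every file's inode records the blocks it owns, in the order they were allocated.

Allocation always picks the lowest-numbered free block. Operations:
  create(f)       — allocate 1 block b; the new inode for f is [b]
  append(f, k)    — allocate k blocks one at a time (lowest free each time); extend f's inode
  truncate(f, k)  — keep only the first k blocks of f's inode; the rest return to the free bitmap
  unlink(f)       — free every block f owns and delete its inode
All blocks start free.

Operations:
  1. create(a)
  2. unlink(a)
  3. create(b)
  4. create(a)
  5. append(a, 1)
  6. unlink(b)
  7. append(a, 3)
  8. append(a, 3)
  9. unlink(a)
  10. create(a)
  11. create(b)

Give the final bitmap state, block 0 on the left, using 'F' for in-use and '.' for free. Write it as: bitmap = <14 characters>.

create(a): bitmap=F............. | a=[0]
unlink(a): bitmap=.............. | 
create(b): bitmap=F............. | b=[0]
create(a): bitmap=FF............ | a=[1] b=[0]
append(a, 1): bitmap=FFF........... | a=[1, 2] b=[0]
unlink(b): bitmap=.FF........... | a=[1, 2]
append(a, 3): bitmap=FFFFF......... | a=[1, 2, 0, 3, 4]
append(a, 3): bitmap=FFFFFFFF...... | a=[1, 2, 0, 3, 4, 5, 6, 7]
unlink(a): bitmap=.............. | 
create(a): bitmap=F............. | a=[0]
create(b): bitmap=FF............ | a=[0] b=[1]

bitmap = FF............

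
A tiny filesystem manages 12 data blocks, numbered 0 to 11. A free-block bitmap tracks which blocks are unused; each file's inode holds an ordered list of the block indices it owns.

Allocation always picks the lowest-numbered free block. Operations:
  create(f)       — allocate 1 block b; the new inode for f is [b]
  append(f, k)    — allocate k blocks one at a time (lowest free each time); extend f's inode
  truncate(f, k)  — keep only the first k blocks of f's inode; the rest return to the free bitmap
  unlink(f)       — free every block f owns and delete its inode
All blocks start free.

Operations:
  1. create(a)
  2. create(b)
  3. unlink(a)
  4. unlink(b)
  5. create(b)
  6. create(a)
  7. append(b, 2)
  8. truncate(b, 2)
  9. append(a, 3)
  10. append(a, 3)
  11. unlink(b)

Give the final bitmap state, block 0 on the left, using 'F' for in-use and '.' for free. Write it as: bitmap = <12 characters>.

bitmap = .F.FFFFFF...

[1] create(a) — a=0 (map F...........)
[2] create(b) — a=0 b=1 (map FF..........)
[3] unlink(a) — b=1 (map .F..........)
[4] unlink(b) —  (map ............)
[5] create(b) — b=0 (map F...........)
[6] create(a) — a=1 b=0 (map FF..........)
[7] append(b, 2) — a=1 b=0,2,3 (map FFFF........)
[8] truncate(b, 2) — a=1 b=0,2 (map FFF.........)
[9] append(a, 3) — a=1,3,4,5 b=0,2 (map FFFFFF......)
[10] append(a, 3) — a=1,3,4,5,6,7,8 b=0,2 (map FFFFFFFFF...)
[11] unlink(b) — a=1,3,4,5,6,7,8 (map .F.FFFFFF...)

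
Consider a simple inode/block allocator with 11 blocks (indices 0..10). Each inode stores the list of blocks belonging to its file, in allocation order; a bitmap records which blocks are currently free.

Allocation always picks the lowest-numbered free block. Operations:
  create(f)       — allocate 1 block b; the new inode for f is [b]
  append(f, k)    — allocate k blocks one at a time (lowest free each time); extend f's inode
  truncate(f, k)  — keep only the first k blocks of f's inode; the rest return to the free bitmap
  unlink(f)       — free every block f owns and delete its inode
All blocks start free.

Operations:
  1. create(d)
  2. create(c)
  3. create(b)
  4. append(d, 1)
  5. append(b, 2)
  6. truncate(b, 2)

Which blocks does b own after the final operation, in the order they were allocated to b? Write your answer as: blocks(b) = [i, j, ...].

  1. create(d)  ⇒  F..........  {d→[0]}
  2. create(c)  ⇒  FF.........  {c→[1]; d→[0]}
  3. create(b)  ⇒  FFF........  {b→[2]; c→[1]; d→[0]}
  4. append(d, 1)  ⇒  FFFF.......  {b→[2]; c→[1]; d→[0, 3]}
  5. append(b, 2)  ⇒  FFFFFF.....  {b→[2, 4, 5]; c→[1]; d→[0, 3]}
  6. truncate(b, 2)  ⇒  FFFFF......  {b→[2, 4]; c→[1]; d→[0, 3]}

blocks(b) = [2, 4]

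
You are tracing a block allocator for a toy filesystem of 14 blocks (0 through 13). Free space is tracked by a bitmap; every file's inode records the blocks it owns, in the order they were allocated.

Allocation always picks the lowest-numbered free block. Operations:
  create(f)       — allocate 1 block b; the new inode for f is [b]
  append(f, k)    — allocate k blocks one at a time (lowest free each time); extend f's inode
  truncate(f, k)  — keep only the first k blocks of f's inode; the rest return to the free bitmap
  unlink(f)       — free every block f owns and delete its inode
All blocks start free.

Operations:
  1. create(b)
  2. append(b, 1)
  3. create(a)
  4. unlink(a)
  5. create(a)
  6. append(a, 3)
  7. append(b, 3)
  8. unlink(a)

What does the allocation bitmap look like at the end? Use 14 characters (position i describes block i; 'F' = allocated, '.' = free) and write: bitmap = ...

create(b): bitmap=F............. | b=[0]
append(b, 1): bitmap=FF............ | b=[0, 1]
create(a): bitmap=FFF........... | a=[2] b=[0, 1]
unlink(a): bitmap=FF............ | b=[0, 1]
create(a): bitmap=FFF........... | a=[2] b=[0, 1]
append(a, 3): bitmap=FFFFFF........ | a=[2, 3, 4, 5] b=[0, 1]
append(b, 3): bitmap=FFFFFFFFF..... | a=[2, 3, 4, 5] b=[0, 1, 6, 7, 8]
unlink(a): bitmap=FF....FFF..... | b=[0, 1, 6, 7, 8]

bitmap = FF....FFF.....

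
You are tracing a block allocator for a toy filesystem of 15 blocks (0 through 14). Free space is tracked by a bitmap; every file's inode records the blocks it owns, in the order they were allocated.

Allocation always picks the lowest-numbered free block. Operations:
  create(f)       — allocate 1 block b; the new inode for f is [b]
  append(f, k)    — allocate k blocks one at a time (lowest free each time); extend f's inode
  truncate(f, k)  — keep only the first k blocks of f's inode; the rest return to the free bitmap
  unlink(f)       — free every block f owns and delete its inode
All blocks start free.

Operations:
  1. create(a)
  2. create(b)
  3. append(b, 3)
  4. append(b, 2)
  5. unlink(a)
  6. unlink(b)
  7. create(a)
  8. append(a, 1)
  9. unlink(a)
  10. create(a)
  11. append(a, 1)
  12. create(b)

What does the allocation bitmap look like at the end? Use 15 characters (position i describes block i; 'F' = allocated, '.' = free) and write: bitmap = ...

create(a): bitmap=F.............. | a=[0]
create(b): bitmap=FF............. | a=[0] b=[1]
append(b, 3): bitmap=FFFFF.......... | a=[0] b=[1, 2, 3, 4]
append(b, 2): bitmap=FFFFFFF........ | a=[0] b=[1, 2, 3, 4, 5, 6]
unlink(a): bitmap=.FFFFFF........ | b=[1, 2, 3, 4, 5, 6]
unlink(b): bitmap=............... | 
create(a): bitmap=F.............. | a=[0]
append(a, 1): bitmap=FF............. | a=[0, 1]
unlink(a): bitmap=............... | 
create(a): bitmap=F.............. | a=[0]
append(a, 1): bitmap=FF............. | a=[0, 1]
create(b): bitmap=FFF............ | a=[0, 1] b=[2]

bitmap = FFF............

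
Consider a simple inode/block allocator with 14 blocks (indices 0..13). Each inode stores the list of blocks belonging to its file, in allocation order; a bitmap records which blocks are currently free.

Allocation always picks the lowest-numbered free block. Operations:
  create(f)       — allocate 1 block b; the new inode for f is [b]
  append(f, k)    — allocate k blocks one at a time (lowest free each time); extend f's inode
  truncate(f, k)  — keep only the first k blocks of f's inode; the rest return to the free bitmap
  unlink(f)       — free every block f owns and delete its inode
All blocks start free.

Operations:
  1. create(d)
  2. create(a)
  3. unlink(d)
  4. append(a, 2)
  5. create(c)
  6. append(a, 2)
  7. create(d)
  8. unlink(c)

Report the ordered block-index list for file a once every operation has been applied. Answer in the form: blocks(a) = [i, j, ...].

[1] create(d) — d=0 (map F.............)
[2] create(a) — a=1 d=0 (map FF............)
[3] unlink(d) — a=1 (map .F............)
[4] append(a, 2) — a=1,0,2 (map FFF...........)
[5] create(c) — a=1,0,2 c=3 (map FFFF..........)
[6] append(a, 2) — a=1,0,2,4,5 c=3 (map FFFFFF........)
[7] create(d) — a=1,0,2,4,5 c=3 d=6 (map FFFFFFF.......)
[8] unlink(c) — a=1,0,2,4,5 d=6 (map FFF.FFF.......)

blocks(a) = [1, 0, 2, 4, 5]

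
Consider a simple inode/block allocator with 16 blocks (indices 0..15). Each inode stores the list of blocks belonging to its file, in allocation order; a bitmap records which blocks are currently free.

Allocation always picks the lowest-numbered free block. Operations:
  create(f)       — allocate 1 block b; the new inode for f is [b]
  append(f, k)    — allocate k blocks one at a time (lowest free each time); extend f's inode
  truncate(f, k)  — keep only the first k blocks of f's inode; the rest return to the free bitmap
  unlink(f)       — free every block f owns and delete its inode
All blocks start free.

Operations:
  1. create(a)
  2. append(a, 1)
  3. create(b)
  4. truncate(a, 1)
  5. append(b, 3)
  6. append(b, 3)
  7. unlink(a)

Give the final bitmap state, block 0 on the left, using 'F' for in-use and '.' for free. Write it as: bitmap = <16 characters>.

bitmap = .FFFFFFF........

  1. create(a)  ⇒  F...............  {a→[0]}
  2. append(a, 1)  ⇒  FF..............  {a→[0, 1]}
  3. create(b)  ⇒  FFF.............  {a→[0, 1]; b→[2]}
  4. truncate(a, 1)  ⇒  F.F.............  {a→[0]; b→[2]}
  5. append(b, 3)  ⇒  FFFFF...........  {a→[0]; b→[2, 1, 3, 4]}
  6. append(b, 3)  ⇒  FFFFFFFF........  {a→[0]; b→[2, 1, 3, 4, 5, 6, 7]}
  7. unlink(a)  ⇒  .FFFFFFF........  {b→[2, 1, 3, 4, 5, 6, 7]}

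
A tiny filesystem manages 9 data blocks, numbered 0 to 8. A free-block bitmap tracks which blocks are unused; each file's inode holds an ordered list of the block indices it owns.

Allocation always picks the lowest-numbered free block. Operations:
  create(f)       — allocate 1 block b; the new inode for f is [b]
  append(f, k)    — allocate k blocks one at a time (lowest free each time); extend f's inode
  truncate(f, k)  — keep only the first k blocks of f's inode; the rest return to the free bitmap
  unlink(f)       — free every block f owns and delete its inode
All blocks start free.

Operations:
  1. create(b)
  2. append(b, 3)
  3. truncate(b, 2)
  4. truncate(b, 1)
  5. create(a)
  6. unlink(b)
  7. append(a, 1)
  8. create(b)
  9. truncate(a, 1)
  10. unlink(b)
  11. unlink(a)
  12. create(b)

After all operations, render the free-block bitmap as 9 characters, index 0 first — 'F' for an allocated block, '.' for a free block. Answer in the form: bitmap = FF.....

create(b): bitmap=F........ | b=[0]
append(b, 3): bitmap=FFFF..... | b=[0, 1, 2, 3]
truncate(b, 2): bitmap=FF....... | b=[0, 1]
truncate(b, 1): bitmap=F........ | b=[0]
create(a): bitmap=FF....... | a=[1] b=[0]
unlink(b): bitmap=.F....... | a=[1]
append(a, 1): bitmap=FF....... | a=[1, 0]
create(b): bitmap=FFF...... | a=[1, 0] b=[2]
truncate(a, 1): bitmap=.FF...... | a=[1] b=[2]
unlink(b): bitmap=.F....... | a=[1]
unlink(a): bitmap=......... | 
create(b): bitmap=F........ | b=[0]

bitmap = F........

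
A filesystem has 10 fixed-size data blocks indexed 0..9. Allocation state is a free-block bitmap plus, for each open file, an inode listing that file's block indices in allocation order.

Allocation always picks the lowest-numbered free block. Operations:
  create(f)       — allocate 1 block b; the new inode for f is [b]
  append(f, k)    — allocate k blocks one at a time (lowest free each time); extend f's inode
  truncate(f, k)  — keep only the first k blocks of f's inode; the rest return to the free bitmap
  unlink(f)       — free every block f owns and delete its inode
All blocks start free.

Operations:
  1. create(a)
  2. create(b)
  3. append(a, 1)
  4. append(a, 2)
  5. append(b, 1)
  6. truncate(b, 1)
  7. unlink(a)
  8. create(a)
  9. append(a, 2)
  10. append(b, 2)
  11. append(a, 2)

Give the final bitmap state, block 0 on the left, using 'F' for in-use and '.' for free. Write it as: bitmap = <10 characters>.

bitmap = FFFFFFFF..

[1] create(a) — a=0 (map F.........)
[2] create(b) — a=0 b=1 (map FF........)
[3] append(a, 1) — a=0,2 b=1 (map FFF.......)
[4] append(a, 2) — a=0,2,3,4 b=1 (map FFFFF.....)
[5] append(b, 1) — a=0,2,3,4 b=1,5 (map FFFFFF....)
[6] truncate(b, 1) — a=0,2,3,4 b=1 (map FFFFF.....)
[7] unlink(a) — b=1 (map .F........)
[8] create(a) — a=0 b=1 (map FF........)
[9] append(a, 2) — a=0,2,3 b=1 (map FFFF......)
[10] append(b, 2) — a=0,2,3 b=1,4,5 (map FFFFFF....)
[11] append(a, 2) — a=0,2,3,6,7 b=1,4,5 (map FFFFFFFF..)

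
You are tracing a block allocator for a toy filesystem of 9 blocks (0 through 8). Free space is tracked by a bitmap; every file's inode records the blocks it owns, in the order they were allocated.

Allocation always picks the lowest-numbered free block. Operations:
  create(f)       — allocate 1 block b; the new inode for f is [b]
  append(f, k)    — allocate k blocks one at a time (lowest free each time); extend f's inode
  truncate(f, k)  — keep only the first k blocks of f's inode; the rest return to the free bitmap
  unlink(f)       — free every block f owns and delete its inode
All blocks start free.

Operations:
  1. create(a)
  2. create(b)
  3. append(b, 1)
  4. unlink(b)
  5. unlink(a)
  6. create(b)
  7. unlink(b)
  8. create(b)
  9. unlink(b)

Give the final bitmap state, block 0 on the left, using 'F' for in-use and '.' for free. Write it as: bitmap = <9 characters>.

[1] create(a) — a=0 (map F........)
[2] create(b) — a=0 b=1 (map FF.......)
[3] append(b, 1) — a=0 b=1,2 (map FFF......)
[4] unlink(b) — a=0 (map F........)
[5] unlink(a) —  (map .........)
[6] create(b) — b=0 (map F........)
[7] unlink(b) —  (map .........)
[8] create(b) — b=0 (map F........)
[9] unlink(b) —  (map .........)

bitmap = .........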